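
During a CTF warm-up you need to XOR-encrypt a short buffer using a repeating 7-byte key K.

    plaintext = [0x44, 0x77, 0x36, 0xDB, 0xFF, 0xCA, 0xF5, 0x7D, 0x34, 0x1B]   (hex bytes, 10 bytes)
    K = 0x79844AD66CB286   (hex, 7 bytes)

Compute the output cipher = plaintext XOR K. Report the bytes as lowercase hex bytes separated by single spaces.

The 7-byte key repeats, so the effective keystream is 79 84 4a d6 6c b2 86 79 84 4a.
byte 0: 01000100 XOR 01111001 = 00111101
byte 1: 01110111 XOR 10000100 = 11110011
byte 2: 00110110 XOR 01001010 = 01111100
byte 3: 11011011 XOR 11010110 = 00001101
byte 4: 11111111 XOR 01101100 = 10010011
byte 5: 11001010 XOR 10110010 = 01111000
byte 6: 11110101 XOR 10000110 = 01110011
byte 7: 01111101 XOR 01111001 = 00000100
byte 8: 00110100 XOR 10000100 = 10110000
byte 9: 00011011 XOR 01001010 = 01010001

3d f3 7c 0d 93 78 73 04 b0 51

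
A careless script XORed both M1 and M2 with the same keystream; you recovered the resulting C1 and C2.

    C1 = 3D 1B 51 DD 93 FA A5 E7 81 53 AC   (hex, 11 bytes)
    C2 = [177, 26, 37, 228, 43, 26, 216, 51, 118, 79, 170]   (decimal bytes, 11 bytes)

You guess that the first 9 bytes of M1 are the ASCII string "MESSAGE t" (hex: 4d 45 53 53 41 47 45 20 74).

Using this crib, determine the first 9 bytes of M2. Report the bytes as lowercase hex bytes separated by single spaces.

First, C1 ⊕ C2 = (M1 ⊕ K) ⊕ (M2 ⊕ K) = M1 ⊕ M2, so the key drops out. Then M2 = (M1 ⊕ M2) ⊕ M1 over the first 9 bytes.
byte 0: (3d ⊕ b1) ⊕ 4d = 8c ⊕ 4d = c1
byte 1: (1b ⊕ 1a) ⊕ 45 = 01 ⊕ 45 = 44
byte 2: (51 ⊕ 25) ⊕ 53 = 74 ⊕ 53 = 27
byte 3: (dd ⊕ e4) ⊕ 53 = 39 ⊕ 53 = 6a
byte 4: (93 ⊕ 2b) ⊕ 41 = b8 ⊕ 41 = f9
byte 5: (fa ⊕ 1a) ⊕ 47 = e0 ⊕ 47 = a7
byte 6: (a5 ⊕ d8) ⊕ 45 = 7d ⊕ 45 = 38
byte 7: (e7 ⊕ 33) ⊕ 20 = d4 ⊕ 20 = f4
byte 8: (81 ⊕ 76) ⊕ 74 = f7 ⊕ 74 = 83

c1 44 27 6a f9 a7 38 f4 83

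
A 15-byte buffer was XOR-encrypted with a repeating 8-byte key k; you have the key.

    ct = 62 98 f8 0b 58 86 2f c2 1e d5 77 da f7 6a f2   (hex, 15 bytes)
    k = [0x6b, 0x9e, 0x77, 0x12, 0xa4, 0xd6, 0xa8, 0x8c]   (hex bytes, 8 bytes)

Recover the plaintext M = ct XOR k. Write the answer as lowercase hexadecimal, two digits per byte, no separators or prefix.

09068f19fc50874e754b00c853bc5a

The 8-byte key repeats, so the effective keystream is 6b 9e 77 12 a4 d6 a8 8c 6b 9e 77 12 a4 d6 a8.
byte 0:  98 xor 107 =   9
byte 1: 152 xor 158 =   6
byte 2: 248 xor 119 = 143
byte 3:  11 xor  18 =  25
byte 4:  88 xor 164 = 252
byte 5: 134 xor 214 =  80
byte 6:  47 xor 168 = 135
byte 7: 194 xor 140 =  78
byte 8:  30 xor 107 = 117
byte 9: 213 xor 158 =  75
byte 10: 119 xor 119 =   0
byte 11: 218 xor  18 = 200
byte 12: 247 xor 164 =  83
byte 13: 106 xor 214 = 188
byte 14: 242 xor 168 =  90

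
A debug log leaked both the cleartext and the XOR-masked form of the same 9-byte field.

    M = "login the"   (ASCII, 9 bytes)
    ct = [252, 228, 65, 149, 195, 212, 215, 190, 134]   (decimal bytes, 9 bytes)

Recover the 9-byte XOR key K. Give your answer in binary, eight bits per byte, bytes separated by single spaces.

Since ct = M ⊕ K, XORing both sides with M gives K = M ⊕ ct.
byte 0: 01101100 ⊕ 11111100 = 10010000
byte 1: 01101111 ⊕ 11100100 = 10001011
byte 2: 01100111 ⊕ 01000001 = 00100110
byte 3: 01101001 ⊕ 10010101 = 11111100
byte 4: 01101110 ⊕ 11000011 = 10101101
byte 5: 00100000 ⊕ 11010100 = 11110100
byte 6: 01110100 ⊕ 11010111 = 10100011
byte 7: 01101000 ⊕ 10111110 = 11010110
byte 8: 01100101 ⊕ 10000110 = 11100011

10010000 10001011 00100110 11111100 10101101 11110100 10100011 11010110 11100011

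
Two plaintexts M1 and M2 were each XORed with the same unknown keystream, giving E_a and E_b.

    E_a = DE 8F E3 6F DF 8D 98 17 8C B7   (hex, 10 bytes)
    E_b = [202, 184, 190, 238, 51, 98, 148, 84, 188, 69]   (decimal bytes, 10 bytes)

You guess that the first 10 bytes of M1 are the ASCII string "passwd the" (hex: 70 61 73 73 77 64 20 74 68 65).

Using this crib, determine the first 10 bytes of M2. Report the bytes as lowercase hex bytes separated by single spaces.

64 56 2e f2 9b 8b 2c 37 58 97

First, E_a ⊕ E_b = (M1 ⊕ K) ⊕ (M2 ⊕ K) = M1 ⊕ M2, so the key drops out. Then M2 = (M1 ⊕ M2) ⊕ M1 over the first 10 bytes.
byte 0: (de xor ca) xor 70 = 14 xor 70 = 64
byte 1: (8f xor b8) xor 61 = 37 xor 61 = 56
byte 2: (e3 xor be) xor 73 = 5d xor 73 = 2e
byte 3: (6f xor ee) xor 73 = 81 xor 73 = f2
byte 4: (df xor 33) xor 77 = ec xor 77 = 9b
byte 5: (8d xor 62) xor 64 = ef xor 64 = 8b
byte 6: (98 xor 94) xor 20 = 0c xor 20 = 2c
byte 7: (17 xor 54) xor 74 = 43 xor 74 = 37
byte 8: (8c xor bc) xor 68 = 30 xor 68 = 58
byte 9: (b7 xor 45) xor 65 = f2 xor 65 = 97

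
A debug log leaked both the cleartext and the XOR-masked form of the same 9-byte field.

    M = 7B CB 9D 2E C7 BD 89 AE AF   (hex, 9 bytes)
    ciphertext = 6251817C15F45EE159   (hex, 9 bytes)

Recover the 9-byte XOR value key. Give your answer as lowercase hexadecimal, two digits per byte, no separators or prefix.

199a1c52d249d74ff6

Since ciphertext = M ⊕ key, XORing both sides with M gives key = M ⊕ ciphertext.
7b XOR 62 = 19
cb XOR 51 = 9a
9d XOR 81 = 1c
2e XOR 7c = 52
c7 XOR 15 = d2
bd XOR f4 = 49
89 XOR 5e = d7
ae XOR e1 = 4f
af XOR 59 = f6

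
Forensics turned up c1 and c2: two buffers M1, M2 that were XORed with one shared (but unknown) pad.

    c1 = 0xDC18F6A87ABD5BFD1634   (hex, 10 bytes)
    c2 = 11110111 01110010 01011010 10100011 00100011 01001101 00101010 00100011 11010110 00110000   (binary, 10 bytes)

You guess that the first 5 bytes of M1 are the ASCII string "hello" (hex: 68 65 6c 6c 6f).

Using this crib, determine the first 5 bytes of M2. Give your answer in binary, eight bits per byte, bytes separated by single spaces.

First, c1 ⊕ c2 = (M1 ⊕ K) ⊕ (M2 ⊕ K) = M1 ⊕ M2, so the key drops out. Then M2 = (M1 ⊕ M2) ⊕ M1 over the first 5 bytes.
byte 0: (dc xor f7) xor 68 = 2b xor 68 = 43
byte 1: (18 xor 72) xor 65 = 6a xor 65 = 0f
byte 2: (f6 xor 5a) xor 6c = ac xor 6c = c0
byte 3: (a8 xor a3) xor 6c = 0b xor 6c = 67
byte 4: (7a xor 23) xor 6f = 59 xor 6f = 36

01000011 00001111 11000000 01100111 00110110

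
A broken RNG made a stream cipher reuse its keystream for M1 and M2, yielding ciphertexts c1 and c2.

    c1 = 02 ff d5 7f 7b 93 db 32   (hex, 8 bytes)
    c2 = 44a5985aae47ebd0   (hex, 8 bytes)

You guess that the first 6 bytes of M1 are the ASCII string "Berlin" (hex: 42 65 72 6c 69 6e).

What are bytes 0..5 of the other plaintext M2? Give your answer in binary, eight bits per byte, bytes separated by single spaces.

First, c1 ⊕ c2 = (M1 ⊕ K) ⊕ (M2 ⊕ K) = M1 ⊕ M2, so the key drops out. Then M2 = (M1 ⊕ M2) ⊕ M1 over the first 6 bytes.
byte 0: (02 xor 44) xor 42 = 46 xor 42 = 04
byte 1: (ff xor a5) xor 65 = 5a xor 65 = 3f
byte 2: (d5 xor 98) xor 72 = 4d xor 72 = 3f
byte 3: (7f xor 5a) xor 6c = 25 xor 6c = 49
byte 4: (7b xor ae) xor 69 = d5 xor 69 = bc
byte 5: (93 xor 47) xor 6e = d4 xor 6e = ba

00000100 00111111 00111111 01001001 10111100 10111010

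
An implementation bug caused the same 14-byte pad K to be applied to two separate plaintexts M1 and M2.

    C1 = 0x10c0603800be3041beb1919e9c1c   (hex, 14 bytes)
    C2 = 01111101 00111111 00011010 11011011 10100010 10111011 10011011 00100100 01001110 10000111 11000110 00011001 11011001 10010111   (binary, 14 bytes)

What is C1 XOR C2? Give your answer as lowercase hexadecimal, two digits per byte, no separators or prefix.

C1 ⊕ C2 = (M1 ⊕ K) ⊕ (M2 ⊕ K) = M1 ⊕ M2 — the shared key cancels under XOR.
10 xor 7d = 6d
c0 xor 3f = ff
60 xor 1a = 7a
38 xor db = e3
00 xor a2 = a2
be xor bb = 05
30 xor 9b = ab
41 xor 24 = 65
be xor 4e = f0
b1 xor 87 = 36
91 xor c6 = 57
9e xor 19 = 87
9c xor d9 = 45
1c xor 97 = 8b

6dff7ae3a205ab65f0365787458b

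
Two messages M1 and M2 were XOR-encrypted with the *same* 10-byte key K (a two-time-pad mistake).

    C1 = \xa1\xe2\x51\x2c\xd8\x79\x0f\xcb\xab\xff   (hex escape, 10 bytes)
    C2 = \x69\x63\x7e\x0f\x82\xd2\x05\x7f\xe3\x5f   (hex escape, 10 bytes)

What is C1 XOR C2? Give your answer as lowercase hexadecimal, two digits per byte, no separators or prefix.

c8812f235aab0ab448a0

C1 ⊕ C2 = (M1 ⊕ K) ⊕ (M2 ⊕ K) = M1 ⊕ M2 — the shared key cancels under XOR.
byte 0: a1 XOR 69 = c8
byte 1: e2 XOR 63 = 81
byte 2: 51 XOR 7e = 2f
byte 3: 2c XOR 0f = 23
byte 4: d8 XOR 82 = 5a
byte 5: 79 XOR d2 = ab
byte 6: 0f XOR 05 = 0a
byte 7: cb XOR 7f = b4
byte 8: ab XOR e3 = 48
byte 9: ff XOR 5f = a0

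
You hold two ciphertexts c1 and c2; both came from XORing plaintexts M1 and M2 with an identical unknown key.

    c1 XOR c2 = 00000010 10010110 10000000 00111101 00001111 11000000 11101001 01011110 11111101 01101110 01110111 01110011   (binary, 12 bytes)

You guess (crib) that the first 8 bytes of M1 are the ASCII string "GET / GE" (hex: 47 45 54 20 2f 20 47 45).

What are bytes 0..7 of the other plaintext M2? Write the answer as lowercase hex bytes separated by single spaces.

45 d3 d4 1d 20 e0 ae 1b

Since c1 ⊕ c2 = M1 ⊕ M2, XORing with the guessed M1 bytes yields the corresponding M2 bytes: M2 = (c1 ⊕ c2) ⊕ M1.
byte 0: 02 xor 47 = 45
byte 1: 96 xor 45 = d3
byte 2: 80 xor 54 = d4
byte 3: 3d xor 20 = 1d
byte 4: 0f xor 2f = 20
byte 5: c0 xor 20 = e0
byte 6: e9 xor 47 = ae
byte 7: 5e xor 45 = 1b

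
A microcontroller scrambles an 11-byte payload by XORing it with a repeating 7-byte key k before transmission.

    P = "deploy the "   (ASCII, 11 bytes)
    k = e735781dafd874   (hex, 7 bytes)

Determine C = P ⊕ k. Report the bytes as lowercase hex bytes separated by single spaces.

The 7-byte key repeats, so the effective keystream is e7 35 78 1d af d8 74 e7 35 78 1d.
byte 0: 64 XOR e7 = 83
byte 1: 65 XOR 35 = 50
byte 2: 70 XOR 78 = 08
byte 3: 6c XOR 1d = 71
byte 4: 6f XOR af = c0
byte 5: 79 XOR d8 = a1
byte 6: 20 XOR 74 = 54
byte 7: 74 XOR e7 = 93
byte 8: 68 XOR 35 = 5d
byte 9: 65 XOR 78 = 1d
byte 10: 20 XOR 1d = 3d

83 50 08 71 c0 a1 54 93 5d 1d 3d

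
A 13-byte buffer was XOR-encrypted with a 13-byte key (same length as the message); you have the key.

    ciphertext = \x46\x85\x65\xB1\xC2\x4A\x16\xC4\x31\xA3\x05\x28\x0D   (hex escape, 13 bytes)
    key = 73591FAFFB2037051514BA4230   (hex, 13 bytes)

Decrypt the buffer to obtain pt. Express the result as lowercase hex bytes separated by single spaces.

46 XOR 73 = 35
85 XOR 59 = dc
65 XOR 1f = 7a
b1 XOR af = 1e
c2 XOR fb = 39
4a XOR 20 = 6a
16 XOR 37 = 21
c4 XOR 05 = c1
31 XOR 15 = 24
a3 XOR 14 = b7
05 XOR ba = bf
28 XOR 42 = 6a
0d XOR 30 = 3d

35 dc 7a 1e 39 6a 21 c1 24 b7 bf 6a 3d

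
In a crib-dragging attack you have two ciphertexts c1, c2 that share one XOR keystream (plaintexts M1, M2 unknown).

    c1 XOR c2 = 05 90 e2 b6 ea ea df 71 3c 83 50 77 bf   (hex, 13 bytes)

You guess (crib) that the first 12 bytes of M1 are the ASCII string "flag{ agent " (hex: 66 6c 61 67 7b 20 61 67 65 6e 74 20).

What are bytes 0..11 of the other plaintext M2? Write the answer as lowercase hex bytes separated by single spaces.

Since c1 ⊕ c2 = M1 ⊕ M2, XORing with the guessed M1 bytes yields the corresponding M2 bytes: M2 = (c1 ⊕ c2) ⊕ M1.
05 xor 66 = 63
90 xor 6c = fc
e2 xor 61 = 83
b6 xor 67 = d1
ea xor 7b = 91
ea xor 20 = ca
df xor 61 = be
71 xor 67 = 16
3c xor 65 = 59
83 xor 6e = ed
50 xor 74 = 24
77 xor 20 = 57

63 fc 83 d1 91 ca be 16 59 ed 24 57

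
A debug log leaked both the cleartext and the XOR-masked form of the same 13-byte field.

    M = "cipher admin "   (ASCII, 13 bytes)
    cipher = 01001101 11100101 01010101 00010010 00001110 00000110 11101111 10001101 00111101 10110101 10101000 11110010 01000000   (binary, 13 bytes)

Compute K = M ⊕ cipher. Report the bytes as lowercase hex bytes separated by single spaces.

Since cipher = M ⊕ K, XORing both sides with M gives K = M ⊕ cipher.
63 xor 4d = 2e
69 xor e5 = 8c
70 xor 55 = 25
68 xor 12 = 7a
65 xor 0e = 6b
72 xor 06 = 74
20 xor ef = cf
61 xor 8d = ec
64 xor 3d = 59
6d xor b5 = d8
69 xor a8 = c1
6e xor f2 = 9c
20 xor 40 = 60

2e 8c 25 7a 6b 74 cf ec 59 d8 c1 9c 60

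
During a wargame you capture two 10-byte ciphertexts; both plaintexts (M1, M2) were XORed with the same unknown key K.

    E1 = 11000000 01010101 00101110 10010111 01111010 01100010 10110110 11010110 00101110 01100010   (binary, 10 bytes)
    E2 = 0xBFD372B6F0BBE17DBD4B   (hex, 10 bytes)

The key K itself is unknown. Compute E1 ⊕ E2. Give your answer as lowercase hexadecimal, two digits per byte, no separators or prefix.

E1 ⊕ E2 = (M1 ⊕ K) ⊕ (M2 ⊕ K) = M1 ⊕ M2 — the shared key cancels under XOR.
11000000 xor 10111111 = 01111111
01010101 xor 11010011 = 10000110
00101110 xor 01110010 = 01011100
10010111 xor 10110110 = 00100001
01111010 xor 11110000 = 10001010
01100010 xor 10111011 = 11011001
10110110 xor 11100001 = 01010111
11010110 xor 01111101 = 10101011
00101110 xor 10111101 = 10010011
01100010 xor 01001011 = 00101001

7f865c218ad957ab9329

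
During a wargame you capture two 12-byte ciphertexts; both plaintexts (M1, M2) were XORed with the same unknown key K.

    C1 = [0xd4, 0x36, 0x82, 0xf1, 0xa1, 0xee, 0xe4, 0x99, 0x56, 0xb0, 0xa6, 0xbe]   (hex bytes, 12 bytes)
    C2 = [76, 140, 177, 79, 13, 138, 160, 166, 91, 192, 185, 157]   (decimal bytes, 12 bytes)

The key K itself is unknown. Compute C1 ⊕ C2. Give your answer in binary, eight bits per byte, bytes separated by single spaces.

10011000 10111010 00110011 10111110 10101100 01100100 01000100 00111111 00001101 01110000 00011111 00100011

C1 ⊕ C2 = (M1 ⊕ K) ⊕ (M2 ⊕ K) = M1 ⊕ M2 — the shared key cancels under XOR.
11010100 ^ 01001100 = 10011000
00110110 ^ 10001100 = 10111010
10000010 ^ 10110001 = 00110011
11110001 ^ 01001111 = 10111110
10100001 ^ 00001101 = 10101100
11101110 ^ 10001010 = 01100100
11100100 ^ 10100000 = 01000100
10011001 ^ 10100110 = 00111111
01010110 ^ 01011011 = 00001101
10110000 ^ 11000000 = 01110000
10100110 ^ 10111001 = 00011111
10111110 ^ 10011101 = 00100011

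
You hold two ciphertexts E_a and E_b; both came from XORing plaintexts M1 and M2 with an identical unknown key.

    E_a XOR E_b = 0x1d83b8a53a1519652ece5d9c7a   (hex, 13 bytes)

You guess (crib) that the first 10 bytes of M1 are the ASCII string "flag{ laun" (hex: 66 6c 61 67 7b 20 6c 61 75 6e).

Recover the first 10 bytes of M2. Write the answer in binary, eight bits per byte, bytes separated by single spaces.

Since E_a ⊕ E_b = M1 ⊕ M2, XORing with the guessed M1 bytes yields the corresponding M2 bytes: M2 = (E_a ⊕ E_b) ⊕ M1.
 29 ⊕ 102 = 123
131 ⊕ 108 = 239
184 ⊕  97 = 217
165 ⊕ 103 = 194
 58 ⊕ 123 =  65
 21 ⊕  32 =  53
 25 ⊕ 108 = 117
101 ⊕  97 =   4
 46 ⊕ 117 =  91
206 ⊕ 110 = 160

01111011 11101111 11011001 11000010 01000001 00110101 01110101 00000100 01011011 10100000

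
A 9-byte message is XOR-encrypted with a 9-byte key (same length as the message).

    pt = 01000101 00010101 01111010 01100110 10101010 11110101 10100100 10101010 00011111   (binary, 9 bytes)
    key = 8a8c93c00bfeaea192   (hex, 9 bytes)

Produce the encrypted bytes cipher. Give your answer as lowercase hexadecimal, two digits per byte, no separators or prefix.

45 xor 8a = cf
15 xor 8c = 99
7a xor 93 = e9
66 xor c0 = a6
aa xor 0b = a1
f5 xor fe = 0b
a4 xor ae = 0a
aa xor a1 = 0b
1f xor 92 = 8d

cf99e9a6a10b0a0b8d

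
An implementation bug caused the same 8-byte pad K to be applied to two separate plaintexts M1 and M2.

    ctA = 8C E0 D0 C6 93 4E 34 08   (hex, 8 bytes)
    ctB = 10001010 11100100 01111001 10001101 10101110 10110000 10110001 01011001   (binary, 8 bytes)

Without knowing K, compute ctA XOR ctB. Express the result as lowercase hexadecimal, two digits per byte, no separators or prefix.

ctA ⊕ ctB = (M1 ⊕ K) ⊕ (M2 ⊕ K) = M1 ⊕ M2 — the shared key cancels under XOR.
byte 0: 8c ⊕ 8a = 06
byte 1: e0 ⊕ e4 = 04
byte 2: d0 ⊕ 79 = a9
byte 3: c6 ⊕ 8d = 4b
byte 4: 93 ⊕ ae = 3d
byte 5: 4e ⊕ b0 = fe
byte 6: 34 ⊕ b1 = 85
byte 7: 08 ⊕ 59 = 51

0604a94b3dfe8551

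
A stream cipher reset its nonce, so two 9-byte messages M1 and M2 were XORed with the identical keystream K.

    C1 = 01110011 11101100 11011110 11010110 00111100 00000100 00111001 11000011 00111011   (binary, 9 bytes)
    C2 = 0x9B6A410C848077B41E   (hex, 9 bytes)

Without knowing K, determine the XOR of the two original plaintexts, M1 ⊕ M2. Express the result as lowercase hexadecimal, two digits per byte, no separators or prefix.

C1 ⊕ C2 = (M1 ⊕ K) ⊕ (M2 ⊕ K) = M1 ⊕ M2 — the shared key cancels under XOR.
115 ^ 155 = 232
236 ^ 106 = 134
222 ^  65 = 159
214 ^  12 = 218
 60 ^ 132 = 184
  4 ^ 128 = 132
 57 ^ 119 =  78
195 ^ 180 = 119
 59 ^  30 =  37

e8869fdab8844e7725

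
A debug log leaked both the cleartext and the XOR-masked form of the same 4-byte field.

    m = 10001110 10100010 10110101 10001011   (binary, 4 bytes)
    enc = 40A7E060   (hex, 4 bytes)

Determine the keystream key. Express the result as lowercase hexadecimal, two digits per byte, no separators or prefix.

ce0555eb

Since enc = m ⊕ key, XORing both sides with m gives key = m ⊕ enc.
8e xor 40 = ce
a2 xor a7 = 05
b5 xor e0 = 55
8b xor 60 = eb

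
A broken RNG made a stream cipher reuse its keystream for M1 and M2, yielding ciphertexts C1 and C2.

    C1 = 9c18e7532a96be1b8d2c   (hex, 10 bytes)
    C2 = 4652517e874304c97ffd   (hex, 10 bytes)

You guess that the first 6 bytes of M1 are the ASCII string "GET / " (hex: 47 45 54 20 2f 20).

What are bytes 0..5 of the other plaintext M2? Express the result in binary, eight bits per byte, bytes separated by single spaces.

First, C1 ⊕ C2 = (M1 ⊕ K) ⊕ (M2 ⊕ K) = M1 ⊕ M2, so the key drops out. Then M2 = (M1 ⊕ M2) ⊕ M1 over the first 6 bytes.
byte 0: (9c xor 46) xor 47 = da xor 47 = 9d
byte 1: (18 xor 52) xor 45 = 4a xor 45 = 0f
byte 2: (e7 xor 51) xor 54 = b6 xor 54 = e2
byte 3: (53 xor 7e) xor 20 = 2d xor 20 = 0d
byte 4: (2a xor 87) xor 2f = ad xor 2f = 82
byte 5: (96 xor 43) xor 20 = d5 xor 20 = f5

10011101 00001111 11100010 00001101 10000010 11110101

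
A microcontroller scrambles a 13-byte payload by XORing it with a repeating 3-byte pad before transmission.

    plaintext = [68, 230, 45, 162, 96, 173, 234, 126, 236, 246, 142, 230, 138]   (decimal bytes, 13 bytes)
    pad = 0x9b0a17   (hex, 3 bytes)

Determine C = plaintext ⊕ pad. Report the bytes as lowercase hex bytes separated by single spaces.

The 3-byte key repeats, so the effective keystream is 9b 0a 17 9b 0a 17 9b 0a 17 9b 0a 17 9b.
byte 0: 44 XOR 9b = df
byte 1: e6 XOR 0a = ec
byte 2: 2d XOR 17 = 3a
byte 3: a2 XOR 9b = 39
byte 4: 60 XOR 0a = 6a
byte 5: ad XOR 17 = ba
byte 6: ea XOR 9b = 71
byte 7: 7e XOR 0a = 74
byte 8: ec XOR 17 = fb
byte 9: f6 XOR 9b = 6d
byte 10: 8e XOR 0a = 84
byte 11: e6 XOR 17 = f1
byte 12: 8a XOR 9b = 11

df ec 3a 39 6a ba 71 74 fb 6d 84 f1 11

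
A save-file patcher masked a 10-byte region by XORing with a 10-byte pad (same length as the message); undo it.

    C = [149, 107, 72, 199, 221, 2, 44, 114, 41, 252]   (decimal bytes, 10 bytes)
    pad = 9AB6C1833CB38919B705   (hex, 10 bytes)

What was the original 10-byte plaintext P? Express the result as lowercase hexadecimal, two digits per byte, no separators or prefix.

0fdd8944e1b1a56b9ef9

95 xor 9a = 0f
6b xor b6 = dd
48 xor c1 = 89
c7 xor 83 = 44
dd xor 3c = e1
02 xor b3 = b1
2c xor 89 = a5
72 xor 19 = 6b
29 xor b7 = 9e
fc xor 05 = f9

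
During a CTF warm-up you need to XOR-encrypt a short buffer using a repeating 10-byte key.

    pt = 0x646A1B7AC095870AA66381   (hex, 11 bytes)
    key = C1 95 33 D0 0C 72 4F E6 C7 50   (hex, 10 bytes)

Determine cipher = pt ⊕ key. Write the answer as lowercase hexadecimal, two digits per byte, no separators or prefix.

The 10-byte key repeats, so the effective keystream is c1 95 33 d0 0c 72 4f e6 c7 50 c1.
byte 0: 100 ⊕ 193 = 165
byte 1: 106 ⊕ 149 = 255
byte 2:  27 ⊕  51 =  40
byte 3: 122 ⊕ 208 = 170
byte 4: 192 ⊕  12 = 204
byte 5: 149 ⊕ 114 = 231
byte 6: 135 ⊕  79 = 200
byte 7:  10 ⊕ 230 = 236
byte 8: 166 ⊕ 199 =  97
byte 9:  99 ⊕  80 =  51
byte 10: 129 ⊕ 193 =  64

a5ff28aacce7c8ec613340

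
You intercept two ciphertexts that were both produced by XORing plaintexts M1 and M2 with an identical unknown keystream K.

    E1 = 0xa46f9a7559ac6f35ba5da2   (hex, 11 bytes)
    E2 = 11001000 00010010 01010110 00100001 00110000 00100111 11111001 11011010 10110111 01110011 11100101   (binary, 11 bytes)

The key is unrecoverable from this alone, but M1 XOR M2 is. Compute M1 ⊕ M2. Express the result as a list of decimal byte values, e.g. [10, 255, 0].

[108, 125, 204, 84, 105, 139, 150, 239, 13, 46, 71]

E1 ⊕ E2 = (M1 ⊕ K) ⊕ (M2 ⊕ K) = M1 ⊕ M2 — the shared key cancels under XOR.
a4 ^ c8 = 6c
6f ^ 12 = 7d
9a ^ 56 = cc
75 ^ 21 = 54
59 ^ 30 = 69
ac ^ 27 = 8b
6f ^ f9 = 96
35 ^ da = ef
ba ^ b7 = 0d
5d ^ 73 = 2e
a2 ^ e5 = 47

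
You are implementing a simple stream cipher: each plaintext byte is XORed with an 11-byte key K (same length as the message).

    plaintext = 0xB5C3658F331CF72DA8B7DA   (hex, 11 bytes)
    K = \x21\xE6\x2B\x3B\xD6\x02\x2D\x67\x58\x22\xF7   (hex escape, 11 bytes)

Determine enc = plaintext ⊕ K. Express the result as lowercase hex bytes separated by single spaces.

94 25 4e b4 e5 1e da 4a f0 95 2d

10110101 ^ 00100001 = 10010100
11000011 ^ 11100110 = 00100101
01100101 ^ 00101011 = 01001110
10001111 ^ 00111011 = 10110100
00110011 ^ 11010110 = 11100101
00011100 ^ 00000010 = 00011110
11110111 ^ 00101101 = 11011010
00101101 ^ 01100111 = 01001010
10101000 ^ 01011000 = 11110000
10110111 ^ 00100010 = 10010101
11011010 ^ 11110111 = 00101101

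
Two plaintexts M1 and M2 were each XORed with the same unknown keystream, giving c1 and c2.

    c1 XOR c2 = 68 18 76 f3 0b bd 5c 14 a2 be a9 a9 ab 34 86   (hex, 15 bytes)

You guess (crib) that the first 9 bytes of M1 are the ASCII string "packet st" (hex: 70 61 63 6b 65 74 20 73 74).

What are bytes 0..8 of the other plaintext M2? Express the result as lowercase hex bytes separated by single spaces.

18 79 15 98 6e c9 7c 67 d6

Since c1 ⊕ c2 = M1 ⊕ M2, XORing with the guessed M1 bytes yields the corresponding M2 bytes: M2 = (c1 ⊕ c2) ⊕ M1.
68 xor 70 = 18
18 xor 61 = 79
76 xor 63 = 15
f3 xor 6b = 98
0b xor 65 = 6e
bd xor 74 = c9
5c xor 20 = 7c
14 xor 73 = 67
a2 xor 74 = d6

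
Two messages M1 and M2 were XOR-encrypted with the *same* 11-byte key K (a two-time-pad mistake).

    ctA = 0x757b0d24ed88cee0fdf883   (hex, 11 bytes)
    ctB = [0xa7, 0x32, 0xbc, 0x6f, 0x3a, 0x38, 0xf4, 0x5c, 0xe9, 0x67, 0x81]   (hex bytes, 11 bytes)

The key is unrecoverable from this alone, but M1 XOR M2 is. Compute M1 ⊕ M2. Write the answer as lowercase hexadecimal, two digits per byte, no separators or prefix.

ctA ⊕ ctB = (M1 ⊕ K) ⊕ (M2 ⊕ K) = M1 ⊕ M2 — the shared key cancels under XOR.
byte 0: 01110101 xor 10100111 = 11010010
byte 1: 01111011 xor 00110010 = 01001001
byte 2: 00001101 xor 10111100 = 10110001
byte 3: 00100100 xor 01101111 = 01001011
byte 4: 11101101 xor 00111010 = 11010111
byte 5: 10001000 xor 00111000 = 10110000
byte 6: 11001110 xor 11110100 = 00111010
byte 7: 11100000 xor 01011100 = 10111100
byte 8: 11111101 xor 11101001 = 00010100
byte 9: 11111000 xor 01100111 = 10011111
byte 10: 10000011 xor 10000001 = 00000010

d249b14bd7b03abc149f02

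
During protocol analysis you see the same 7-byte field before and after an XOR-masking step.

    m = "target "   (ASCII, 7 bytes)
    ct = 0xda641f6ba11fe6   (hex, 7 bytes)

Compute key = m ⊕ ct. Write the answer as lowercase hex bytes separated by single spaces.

ae 05 6d 0c c4 6b c6

Since ct = m ⊕ key, XORing both sides with m gives key = m ⊕ ct.
74 xor da = ae
61 xor 64 = 05
72 xor 1f = 6d
67 xor 6b = 0c
65 xor a1 = c4
74 xor 1f = 6b
20 xor e6 = c6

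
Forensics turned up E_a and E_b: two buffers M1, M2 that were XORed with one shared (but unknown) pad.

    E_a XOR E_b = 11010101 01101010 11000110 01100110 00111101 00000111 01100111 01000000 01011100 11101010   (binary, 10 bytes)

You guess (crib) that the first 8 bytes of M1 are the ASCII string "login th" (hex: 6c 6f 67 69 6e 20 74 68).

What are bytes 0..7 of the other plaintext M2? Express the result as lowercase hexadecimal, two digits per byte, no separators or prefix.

b905a10f53271328

Since E_a ⊕ E_b = M1 ⊕ M2, XORing with the guessed M1 bytes yields the corresponding M2 bytes: M2 = (E_a ⊕ E_b) ⊕ M1.
byte 0: d5 xor 6c = b9
byte 1: 6a xor 6f = 05
byte 2: c6 xor 67 = a1
byte 3: 66 xor 69 = 0f
byte 4: 3d xor 6e = 53
byte 5: 07 xor 20 = 27
byte 6: 67 xor 74 = 13
byte 7: 40 xor 68 = 28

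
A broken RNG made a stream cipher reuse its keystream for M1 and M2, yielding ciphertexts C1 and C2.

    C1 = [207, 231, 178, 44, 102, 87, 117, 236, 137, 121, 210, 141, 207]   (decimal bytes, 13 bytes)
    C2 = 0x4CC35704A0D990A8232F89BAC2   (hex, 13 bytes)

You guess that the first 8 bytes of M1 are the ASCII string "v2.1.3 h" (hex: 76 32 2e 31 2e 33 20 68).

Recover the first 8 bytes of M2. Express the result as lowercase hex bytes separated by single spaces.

f5 16 cb 19 e8 bd c5 2c

First, C1 ⊕ C2 = (M1 ⊕ K) ⊕ (M2 ⊕ K) = M1 ⊕ M2, so the key drops out. Then M2 = (M1 ⊕ M2) ⊕ M1 over the first 8 bytes.
byte 0: (cf XOR 4c) XOR 76 = 83 XOR 76 = f5
byte 1: (e7 XOR c3) XOR 32 = 24 XOR 32 = 16
byte 2: (b2 XOR 57) XOR 2e = e5 XOR 2e = cb
byte 3: (2c XOR 04) XOR 31 = 28 XOR 31 = 19
byte 4: (66 XOR a0) XOR 2e = c6 XOR 2e = e8
byte 5: (57 XOR d9) XOR 33 = 8e XOR 33 = bd
byte 6: (75 XOR 90) XOR 20 = e5 XOR 20 = c5
byte 7: (ec XOR a8) XOR 68 = 44 XOR 68 = 2c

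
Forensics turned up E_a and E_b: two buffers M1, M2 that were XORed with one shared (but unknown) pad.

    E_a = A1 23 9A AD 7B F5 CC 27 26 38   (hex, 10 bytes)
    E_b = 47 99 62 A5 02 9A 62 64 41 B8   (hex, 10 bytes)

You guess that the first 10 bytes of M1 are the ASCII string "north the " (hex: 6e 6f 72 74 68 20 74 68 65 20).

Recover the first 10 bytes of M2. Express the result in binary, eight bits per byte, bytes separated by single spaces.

First, E_a ⊕ E_b = (M1 ⊕ K) ⊕ (M2 ⊕ K) = M1 ⊕ M2, so the key drops out. Then M2 = (M1 ⊕ M2) ⊕ M1 over the first 10 bytes.
byte 0: (a1 XOR 47) XOR 6e = e6 XOR 6e = 88
byte 1: (23 XOR 99) XOR 6f = ba XOR 6f = d5
byte 2: (9a XOR 62) XOR 72 = f8 XOR 72 = 8a
byte 3: (ad XOR a5) XOR 74 = 08 XOR 74 = 7c
byte 4: (7b XOR 02) XOR 68 = 79 XOR 68 = 11
byte 5: (f5 XOR 9a) XOR 20 = 6f XOR 20 = 4f
byte 6: (cc XOR 62) XOR 74 = ae XOR 74 = da
byte 7: (27 XOR 64) XOR 68 = 43 XOR 68 = 2b
byte 8: (26 XOR 41) XOR 65 = 67 XOR 65 = 02
byte 9: (38 XOR b8) XOR 20 = 80 XOR 20 = a0

10001000 11010101 10001010 01111100 00010001 01001111 11011010 00101011 00000010 10100000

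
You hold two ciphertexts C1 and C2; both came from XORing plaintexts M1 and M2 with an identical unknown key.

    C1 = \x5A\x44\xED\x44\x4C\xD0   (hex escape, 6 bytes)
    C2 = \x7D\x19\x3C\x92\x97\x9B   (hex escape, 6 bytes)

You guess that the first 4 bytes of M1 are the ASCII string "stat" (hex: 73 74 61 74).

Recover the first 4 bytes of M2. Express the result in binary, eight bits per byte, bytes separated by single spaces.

First, C1 ⊕ C2 = (M1 ⊕ K) ⊕ (M2 ⊕ K) = M1 ⊕ M2, so the key drops out. Then M2 = (M1 ⊕ M2) ⊕ M1 over the first 4 bytes.
byte 0: (5a xor 7d) xor 73 = 27 xor 73 = 54
byte 1: (44 xor 19) xor 74 = 5d xor 74 = 29
byte 2: (ed xor 3c) xor 61 = d1 xor 61 = b0
byte 3: (44 xor 92) xor 74 = d6 xor 74 = a2

01010100 00101001 10110000 10100010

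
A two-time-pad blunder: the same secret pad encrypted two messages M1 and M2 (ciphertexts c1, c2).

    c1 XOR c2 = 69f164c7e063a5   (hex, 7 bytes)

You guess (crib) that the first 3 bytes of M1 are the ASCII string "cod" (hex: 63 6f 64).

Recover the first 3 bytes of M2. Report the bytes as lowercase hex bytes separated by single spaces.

0a 9e 00

Since c1 ⊕ c2 = M1 ⊕ M2, XORing with the guessed M1 bytes yields the corresponding M2 bytes: M2 = (c1 ⊕ c2) ⊕ M1.
69 XOR 63 = 0a
f1 XOR 6f = 9e
64 XOR 64 = 00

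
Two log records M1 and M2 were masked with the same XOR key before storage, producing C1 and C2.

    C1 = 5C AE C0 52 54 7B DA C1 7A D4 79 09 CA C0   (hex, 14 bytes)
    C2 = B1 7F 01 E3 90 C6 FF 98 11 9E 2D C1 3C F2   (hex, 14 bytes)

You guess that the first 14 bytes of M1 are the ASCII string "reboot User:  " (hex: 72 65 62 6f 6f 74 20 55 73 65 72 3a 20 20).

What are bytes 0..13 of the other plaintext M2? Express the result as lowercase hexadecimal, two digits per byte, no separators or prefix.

9fb4a3deabc9050c182f26f2d612

First, C1 ⊕ C2 = (M1 ⊕ K) ⊕ (M2 ⊕ K) = M1 ⊕ M2, so the key drops out. Then M2 = (M1 ⊕ M2) ⊕ M1 over the first 14 bytes.
byte 0: (5c ^ b1) ^ 72 = ed ^ 72 = 9f
byte 1: (ae ^ 7f) ^ 65 = d1 ^ 65 = b4
byte 2: (c0 ^ 01) ^ 62 = c1 ^ 62 = a3
byte 3: (52 ^ e3) ^ 6f = b1 ^ 6f = de
byte 4: (54 ^ 90) ^ 6f = c4 ^ 6f = ab
byte 5: (7b ^ c6) ^ 74 = bd ^ 74 = c9
byte 6: (da ^ ff) ^ 20 = 25 ^ 20 = 05
byte 7: (c1 ^ 98) ^ 55 = 59 ^ 55 = 0c
byte 8: (7a ^ 11) ^ 73 = 6b ^ 73 = 18
byte 9: (d4 ^ 9e) ^ 65 = 4a ^ 65 = 2f
byte 10: (79 ^ 2d) ^ 72 = 54 ^ 72 = 26
byte 11: (09 ^ c1) ^ 3a = c8 ^ 3a = f2
byte 12: (ca ^ 3c) ^ 20 = f6 ^ 20 = d6
byte 13: (c0 ^ f2) ^ 20 = 32 ^ 20 = 12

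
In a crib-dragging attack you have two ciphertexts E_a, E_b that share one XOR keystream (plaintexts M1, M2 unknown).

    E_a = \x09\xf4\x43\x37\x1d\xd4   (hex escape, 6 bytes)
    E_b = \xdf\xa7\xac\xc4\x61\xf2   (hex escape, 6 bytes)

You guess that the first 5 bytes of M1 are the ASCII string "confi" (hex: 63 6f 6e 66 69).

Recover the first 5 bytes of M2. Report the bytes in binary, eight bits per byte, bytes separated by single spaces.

First, E_a ⊕ E_b = (M1 ⊕ K) ⊕ (M2 ⊕ K) = M1 ⊕ M2, so the key drops out. Then M2 = (M1 ⊕ M2) ⊕ M1 over the first 5 bytes.
byte 0: (09 ⊕ df) ⊕ 63 = d6 ⊕ 63 = b5
byte 1: (f4 ⊕ a7) ⊕ 6f = 53 ⊕ 6f = 3c
byte 2: (43 ⊕ ac) ⊕ 6e = ef ⊕ 6e = 81
byte 3: (37 ⊕ c4) ⊕ 66 = f3 ⊕ 66 = 95
byte 4: (1d ⊕ 61) ⊕ 69 = 7c ⊕ 69 = 15

10110101 00111100 10000001 10010101 00010101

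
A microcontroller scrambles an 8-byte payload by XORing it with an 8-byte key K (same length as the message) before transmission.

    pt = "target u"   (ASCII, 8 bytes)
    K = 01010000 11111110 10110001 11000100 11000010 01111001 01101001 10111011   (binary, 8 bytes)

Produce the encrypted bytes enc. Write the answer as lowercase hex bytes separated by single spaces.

24 9f c3 a3 a7 0d 49 ce

XOR is its own inverse, so applying the key byte-wise gives the result directly.
116 ⊕  80 =  36
 97 ⊕ 254 = 159
114 ⊕ 177 = 195
103 ⊕ 196 = 163
101 ⊕ 194 = 167
116 ⊕ 121 =  13
 32 ⊕ 105 =  73
117 ⊕ 187 = 206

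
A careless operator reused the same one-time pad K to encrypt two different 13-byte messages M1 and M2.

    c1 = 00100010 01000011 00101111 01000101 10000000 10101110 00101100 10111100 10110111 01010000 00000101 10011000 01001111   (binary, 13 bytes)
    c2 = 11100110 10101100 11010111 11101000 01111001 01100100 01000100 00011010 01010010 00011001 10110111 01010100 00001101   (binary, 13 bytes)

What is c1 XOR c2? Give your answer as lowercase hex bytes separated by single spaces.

c4 ef f8 ad f9 ca 68 a6 e5 49 b2 cc 42

c1 ⊕ c2 = (M1 ⊕ K) ⊕ (M2 ⊕ K) = M1 ⊕ M2 — the shared key cancels under XOR.
22 ⊕ e6 = c4
43 ⊕ ac = ef
2f ⊕ d7 = f8
45 ⊕ e8 = ad
80 ⊕ 79 = f9
ae ⊕ 64 = ca
2c ⊕ 44 = 68
bc ⊕ 1a = a6
b7 ⊕ 52 = e5
50 ⊕ 19 = 49
05 ⊕ b7 = b2
98 ⊕ 54 = cc
4f ⊕ 0d = 42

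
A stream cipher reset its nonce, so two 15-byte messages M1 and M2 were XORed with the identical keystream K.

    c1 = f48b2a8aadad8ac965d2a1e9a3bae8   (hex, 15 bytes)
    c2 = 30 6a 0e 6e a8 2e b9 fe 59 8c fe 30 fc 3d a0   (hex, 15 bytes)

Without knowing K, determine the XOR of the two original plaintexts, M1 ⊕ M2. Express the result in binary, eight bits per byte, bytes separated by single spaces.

c1 ⊕ c2 = (M1 ⊕ K) ⊕ (M2 ⊕ K) = M1 ⊕ M2 — the shared key cancels under XOR.
f4 xor 30 = c4
8b xor 6a = e1
2a xor 0e = 24
8a xor 6e = e4
ad xor a8 = 05
ad xor 2e = 83
8a xor b9 = 33
c9 xor fe = 37
65 xor 59 = 3c
d2 xor 8c = 5e
a1 xor fe = 5f
e9 xor 30 = d9
a3 xor fc = 5f
ba xor 3d = 87
e8 xor a0 = 48

11000100 11100001 00100100 11100100 00000101 10000011 00110011 00110111 00111100 01011110 01011111 11011001 01011111 10000111 01001000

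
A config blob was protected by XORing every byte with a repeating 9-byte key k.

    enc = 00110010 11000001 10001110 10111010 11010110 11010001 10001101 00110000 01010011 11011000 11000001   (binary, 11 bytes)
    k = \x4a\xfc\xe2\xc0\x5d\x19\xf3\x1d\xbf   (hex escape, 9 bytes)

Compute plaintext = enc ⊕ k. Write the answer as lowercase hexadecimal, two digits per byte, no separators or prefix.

The 9-byte key repeats, so the effective keystream is 4a fc e2 c0 5d 19 f3 1d bf 4a fc.
byte 0: 00110010 XOR 01001010 = 01111000
byte 1: 11000001 XOR 11111100 = 00111101
byte 2: 10001110 XOR 11100010 = 01101100
byte 3: 10111010 XOR 11000000 = 01111010
byte 4: 11010110 XOR 01011101 = 10001011
byte 5: 11010001 XOR 00011001 = 11001000
byte 6: 10001101 XOR 11110011 = 01111110
byte 7: 00110000 XOR 00011101 = 00101101
byte 8: 01010011 XOR 10111111 = 11101100
byte 9: 11011000 XOR 01001010 = 10010010
byte 10: 11000001 XOR 11111100 = 00111101

783d6c7a8bc87e2dec923d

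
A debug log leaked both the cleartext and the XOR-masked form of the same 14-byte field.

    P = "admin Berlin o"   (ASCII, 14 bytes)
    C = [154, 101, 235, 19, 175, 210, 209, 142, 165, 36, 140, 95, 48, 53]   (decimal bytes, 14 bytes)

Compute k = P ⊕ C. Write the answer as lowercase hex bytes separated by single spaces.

fb 01 86 7a c1 f2 93 eb d7 48 e5 31 10 5a

Since C = P ⊕ k, XORing both sides with P gives k = P ⊕ C.
01100001 xor 10011010 = 11111011
01100100 xor 01100101 = 00000001
01101101 xor 11101011 = 10000110
01101001 xor 00010011 = 01111010
01101110 xor 10101111 = 11000001
00100000 xor 11010010 = 11110010
01000010 xor 11010001 = 10010011
01100101 xor 10001110 = 11101011
01110010 xor 10100101 = 11010111
01101100 xor 00100100 = 01001000
01101001 xor 10001100 = 11100101
01101110 xor 01011111 = 00110001
00100000 xor 00110000 = 00010000
01101111 xor 00110101 = 01011010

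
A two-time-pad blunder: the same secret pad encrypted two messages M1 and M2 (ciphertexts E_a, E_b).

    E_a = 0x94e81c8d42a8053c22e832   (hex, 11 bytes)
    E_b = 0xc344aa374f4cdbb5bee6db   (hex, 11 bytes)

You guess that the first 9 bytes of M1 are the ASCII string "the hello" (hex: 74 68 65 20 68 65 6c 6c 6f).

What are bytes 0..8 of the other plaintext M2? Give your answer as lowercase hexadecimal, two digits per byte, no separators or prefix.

23c4d39a6581b2e5f3

First, E_a ⊕ E_b = (M1 ⊕ K) ⊕ (M2 ⊕ K) = M1 ⊕ M2, so the key drops out. Then M2 = (M1 ⊕ M2) ⊕ M1 over the first 9 bytes.
byte 0: (94 xor c3) xor 74 = 57 xor 74 = 23
byte 1: (e8 xor 44) xor 68 = ac xor 68 = c4
byte 2: (1c xor aa) xor 65 = b6 xor 65 = d3
byte 3: (8d xor 37) xor 20 = ba xor 20 = 9a
byte 4: (42 xor 4f) xor 68 = 0d xor 68 = 65
byte 5: (a8 xor 4c) xor 65 = e4 xor 65 = 81
byte 6: (05 xor db) xor 6c = de xor 6c = b2
byte 7: (3c xor b5) xor 6c = 89 xor 6c = e5
byte 8: (22 xor be) xor 6f = 9c xor 6f = f3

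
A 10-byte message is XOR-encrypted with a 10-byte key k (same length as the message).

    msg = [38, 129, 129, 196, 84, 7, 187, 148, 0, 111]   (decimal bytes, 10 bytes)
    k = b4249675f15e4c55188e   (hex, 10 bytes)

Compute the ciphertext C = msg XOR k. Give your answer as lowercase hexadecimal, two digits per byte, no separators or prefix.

92a517b1a559f7c118e1

XOR is its own inverse, so applying the key byte-wise gives the result directly.
26 xor b4 = 92
81 xor 24 = a5
81 xor 96 = 17
c4 xor 75 = b1
54 xor f1 = a5
07 xor 5e = 59
bb xor 4c = f7
94 xor 55 = c1
00 xor 18 = 18
6f xor 8e = e1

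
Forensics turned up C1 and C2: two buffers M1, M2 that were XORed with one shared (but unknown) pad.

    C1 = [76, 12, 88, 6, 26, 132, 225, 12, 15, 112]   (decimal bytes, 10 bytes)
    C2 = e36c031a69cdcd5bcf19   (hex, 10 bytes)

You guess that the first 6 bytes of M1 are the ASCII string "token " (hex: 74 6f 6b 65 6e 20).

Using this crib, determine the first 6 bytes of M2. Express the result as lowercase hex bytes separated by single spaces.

db 0f 30 79 1d 69

First, C1 ⊕ C2 = (M1 ⊕ K) ⊕ (M2 ⊕ K) = M1 ⊕ M2, so the key drops out. Then M2 = (M1 ⊕ M2) ⊕ M1 over the first 6 bytes.
byte 0: (4c ⊕ e3) ⊕ 74 = af ⊕ 74 = db
byte 1: (0c ⊕ 6c) ⊕ 6f = 60 ⊕ 6f = 0f
byte 2: (58 ⊕ 03) ⊕ 6b = 5b ⊕ 6b = 30
byte 3: (06 ⊕ 1a) ⊕ 65 = 1c ⊕ 65 = 79
byte 4: (1a ⊕ 69) ⊕ 6e = 73 ⊕ 6e = 1d
byte 5: (84 ⊕ cd) ⊕ 20 = 49 ⊕ 20 = 69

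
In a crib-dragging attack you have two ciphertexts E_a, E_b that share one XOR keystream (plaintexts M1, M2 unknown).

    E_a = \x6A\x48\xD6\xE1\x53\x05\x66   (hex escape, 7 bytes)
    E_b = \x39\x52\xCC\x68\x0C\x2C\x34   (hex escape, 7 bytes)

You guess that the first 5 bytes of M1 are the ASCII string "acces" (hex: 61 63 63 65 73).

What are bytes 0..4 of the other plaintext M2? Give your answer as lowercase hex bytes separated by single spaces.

First, E_a ⊕ E_b = (M1 ⊕ K) ⊕ (M2 ⊕ K) = M1 ⊕ M2, so the key drops out. Then M2 = (M1 ⊕ M2) ⊕ M1 over the first 5 bytes.
byte 0: (6a XOR 39) XOR 61 = 53 XOR 61 = 32
byte 1: (48 XOR 52) XOR 63 = 1a XOR 63 = 79
byte 2: (d6 XOR cc) XOR 63 = 1a XOR 63 = 79
byte 3: (e1 XOR 68) XOR 65 = 89 XOR 65 = ec
byte 4: (53 XOR 0c) XOR 73 = 5f XOR 73 = 2c

32 79 79 ec 2c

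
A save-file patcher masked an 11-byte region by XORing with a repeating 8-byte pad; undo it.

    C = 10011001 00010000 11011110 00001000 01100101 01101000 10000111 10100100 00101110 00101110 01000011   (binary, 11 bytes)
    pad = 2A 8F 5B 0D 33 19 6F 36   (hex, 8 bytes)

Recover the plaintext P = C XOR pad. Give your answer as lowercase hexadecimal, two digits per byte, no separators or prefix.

b39f85055671e89204a118

The 8-byte key repeats, so the effective keystream is 2a 8f 5b 0d 33 19 6f 36 2a 8f 5b.
byte 0: 99 ⊕ 2a = b3
byte 1: 10 ⊕ 8f = 9f
byte 2: de ⊕ 5b = 85
byte 3: 08 ⊕ 0d = 05
byte 4: 65 ⊕ 33 = 56
byte 5: 68 ⊕ 19 = 71
byte 6: 87 ⊕ 6f = e8
byte 7: a4 ⊕ 36 = 92
byte 8: 2e ⊕ 2a = 04
byte 9: 2e ⊕ 8f = a1
byte 10: 43 ⊕ 5b = 18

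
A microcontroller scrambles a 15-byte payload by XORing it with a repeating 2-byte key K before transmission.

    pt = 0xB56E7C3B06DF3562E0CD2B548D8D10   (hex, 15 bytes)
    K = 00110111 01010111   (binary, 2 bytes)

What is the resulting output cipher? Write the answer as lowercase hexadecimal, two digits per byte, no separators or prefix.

82394b6c31880235d79a1c03bada27

The 2-byte key repeats, so the effective keystream is 37 57 37 57 37 57 37 57 37 57 37 57 37 57 37.
byte 0: 181 XOR  55 = 130
byte 1: 110 XOR  87 =  57
byte 2: 124 XOR  55 =  75
byte 3:  59 XOR  87 = 108
byte 4:   6 XOR  55 =  49
byte 5: 223 XOR  87 = 136
byte 6:  53 XOR  55 =   2
byte 7:  98 XOR  87 =  53
byte 8: 224 XOR  55 = 215
byte 9: 205 XOR  87 = 154
byte 10:  43 XOR  55 =  28
byte 11:  84 XOR  87 =   3
byte 12: 141 XOR  55 = 186
byte 13: 141 XOR  87 = 218
byte 14:  16 XOR  55 =  39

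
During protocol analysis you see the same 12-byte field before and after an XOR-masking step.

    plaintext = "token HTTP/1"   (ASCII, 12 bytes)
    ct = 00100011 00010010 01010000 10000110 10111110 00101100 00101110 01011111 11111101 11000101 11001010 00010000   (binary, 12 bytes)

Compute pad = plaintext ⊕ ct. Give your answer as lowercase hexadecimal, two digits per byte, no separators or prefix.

577d3be3d00c660ba995e521

Since ct = plaintext ⊕ pad, XORing both sides with plaintext gives pad = plaintext ⊕ ct.
116 ^  35 =  87
111 ^  18 = 125
107 ^  80 =  59
101 ^ 134 = 227
110 ^ 190 = 208
 32 ^  44 =  12
 72 ^  46 = 102
 84 ^  95 =  11
 84 ^ 253 = 169
 80 ^ 197 = 149
 47 ^ 202 = 229
 49 ^  16 =  33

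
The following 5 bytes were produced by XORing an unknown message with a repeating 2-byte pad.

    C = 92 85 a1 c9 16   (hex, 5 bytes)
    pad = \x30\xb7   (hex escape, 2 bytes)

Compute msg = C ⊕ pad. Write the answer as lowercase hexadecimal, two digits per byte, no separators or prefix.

The 2-byte key repeats, so the effective keystream is 30 b7 30 b7 30.
byte 0: 92 XOR 30 = a2
byte 1: 85 XOR b7 = 32
byte 2: a1 XOR 30 = 91
byte 3: c9 XOR b7 = 7e
byte 4: 16 XOR 30 = 26

a232917e26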